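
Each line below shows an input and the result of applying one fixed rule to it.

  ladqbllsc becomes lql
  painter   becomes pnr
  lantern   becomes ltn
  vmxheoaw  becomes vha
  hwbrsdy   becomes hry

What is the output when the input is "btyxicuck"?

The rule is to keep one character in every 3, starting at position 1 (positions 1st, 4th, 7th, ...).
For "btyxicuck" the result is "bxu".

bxu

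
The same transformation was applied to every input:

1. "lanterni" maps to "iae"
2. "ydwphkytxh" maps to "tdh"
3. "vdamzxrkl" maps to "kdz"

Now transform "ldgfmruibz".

Rule — keep one character in every 3, starting at position 2 (positions 2nd, 5th, 8th, ...), then move the last character to the front.
Working it through for "ldgfmruibz": intermediate "dmi", final "idm".

idm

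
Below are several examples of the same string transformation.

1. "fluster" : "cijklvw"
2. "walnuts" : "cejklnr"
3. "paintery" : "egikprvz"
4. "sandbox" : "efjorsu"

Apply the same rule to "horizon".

Looking at the pairs, the operation is to shift every letter 9 places backward in the alphabet (wrapping around), then sort the characters into alphabetical order.
Working it through for "horizon": intermediate "yfizqfe", final "effiqyz".

effiqyz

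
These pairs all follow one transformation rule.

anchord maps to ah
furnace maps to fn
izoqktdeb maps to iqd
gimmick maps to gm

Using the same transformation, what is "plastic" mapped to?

Each output is the input with this applied: move the last 2 characters to the front (rotate right by 2), then keep one character in every 3, starting at position 3 (positions 3rd, 6th, 9th, ...).
For "plastic", step one produces "icplast"; step two turns that into "ps".

ps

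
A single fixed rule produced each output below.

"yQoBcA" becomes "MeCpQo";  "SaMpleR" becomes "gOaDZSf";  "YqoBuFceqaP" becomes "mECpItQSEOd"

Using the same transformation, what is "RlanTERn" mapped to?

fZOBhsfB

The pattern: flip the case of every letter, then shift every letter 12 places backward in the alphabet (wrapping around).
On "RlanTERn": the first step gives "rLANterN", and the second then gives "fZOBhsfB".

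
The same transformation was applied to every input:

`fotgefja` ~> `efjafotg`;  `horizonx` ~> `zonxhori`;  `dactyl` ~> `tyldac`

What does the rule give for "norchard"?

The rule is to swap the front and back halves of the string.
Applying that to "norchard" gives "hardnorc".

hardnorc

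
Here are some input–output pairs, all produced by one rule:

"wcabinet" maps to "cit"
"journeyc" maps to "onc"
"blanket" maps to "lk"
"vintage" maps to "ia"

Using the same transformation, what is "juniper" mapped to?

What's happening: keep one character in every 3, starting at position 2 (positions 2nd, 5th, 8th, ...).
So "juniper" becomes "up".

up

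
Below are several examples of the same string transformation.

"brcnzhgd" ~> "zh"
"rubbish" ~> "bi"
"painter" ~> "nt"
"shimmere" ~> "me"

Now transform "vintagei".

The rule is to move the last 2 characters to the front (rotate right by 2), then keep only the last 2 characters.
For "vintagei", step one produces "eivintag"; step two turns that into "ag".

ag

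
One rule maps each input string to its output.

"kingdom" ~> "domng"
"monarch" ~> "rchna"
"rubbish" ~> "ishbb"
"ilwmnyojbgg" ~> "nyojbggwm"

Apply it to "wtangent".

gentan

Looking at the pairs, the operation is to delete the first 2 characters, then move the first 2 characters to the end (rotate left by 2).
"wtangent" → "angent" → "gentan".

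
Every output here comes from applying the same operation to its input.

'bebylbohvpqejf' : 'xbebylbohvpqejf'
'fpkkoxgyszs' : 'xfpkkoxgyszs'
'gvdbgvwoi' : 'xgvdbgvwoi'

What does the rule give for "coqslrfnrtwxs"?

xcoqslrfnrtwxs

The transformation: prepend "x".
Doing the same to "coqslrfnrtwxs": "xcoqslrfnrtwxs".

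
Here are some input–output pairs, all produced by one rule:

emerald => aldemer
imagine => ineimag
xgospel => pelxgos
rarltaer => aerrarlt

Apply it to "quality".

ityqual

The pattern: move the last 3 characters to the front (rotate right by 3).
On "quality" that produces "ityqual".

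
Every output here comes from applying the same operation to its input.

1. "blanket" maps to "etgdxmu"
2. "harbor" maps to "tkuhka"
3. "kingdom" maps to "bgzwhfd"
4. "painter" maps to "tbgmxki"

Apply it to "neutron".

xnmkhgg

The pattern: shift every letter 7 places backward in the alphabet (wrapping around), then move the first character to the end.
So "neutron" becomes "xnmkhgg".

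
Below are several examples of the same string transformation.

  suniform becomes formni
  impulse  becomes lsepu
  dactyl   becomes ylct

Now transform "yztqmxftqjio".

Each output is the input with this applied: delete the first 2 characters, then move the first 2 characters to the end (rotate left by 2).
Applying both steps to "yztqmxftqjio": "tqmxftqjio", then "mxftqjiotq".

mxftqjiotq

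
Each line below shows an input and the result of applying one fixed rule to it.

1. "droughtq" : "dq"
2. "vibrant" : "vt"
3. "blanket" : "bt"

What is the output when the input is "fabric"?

Rule — take characters alternately from the front and the back (1st, last, 2nd, 2nd-last, ...), then keep only the first 2 characters.
For "fabric" the result is "fc".
(Check on "blanket": → "btleakn" → "bt" ✓)

fc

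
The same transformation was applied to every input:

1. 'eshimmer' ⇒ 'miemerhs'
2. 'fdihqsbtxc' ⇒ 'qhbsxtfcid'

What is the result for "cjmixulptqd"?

Rule — move the first 3 characters to the end (rotate left by 3), then swap each adjacent pair of characters (1↔2, 3↔4, ...).
Working it through for "cjmixulptqd": intermediate "ixulptqdcjm", final "xilutpdqjcm".

xilutpdqjcm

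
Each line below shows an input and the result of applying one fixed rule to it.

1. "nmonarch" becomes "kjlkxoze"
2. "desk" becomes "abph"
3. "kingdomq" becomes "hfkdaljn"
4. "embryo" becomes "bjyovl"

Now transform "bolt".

Each output is the input with this applied: shift every letter 3 places backward in the alphabet (wrapping around).
"bolt" → "yliq".

yliq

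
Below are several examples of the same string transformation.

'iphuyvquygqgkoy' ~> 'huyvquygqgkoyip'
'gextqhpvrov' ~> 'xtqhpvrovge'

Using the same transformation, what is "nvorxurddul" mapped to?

The pattern: move the first 2 characters to the end (rotate left by 2).
"nvorxurddul" → "orxurddulnv".

orxurddulnv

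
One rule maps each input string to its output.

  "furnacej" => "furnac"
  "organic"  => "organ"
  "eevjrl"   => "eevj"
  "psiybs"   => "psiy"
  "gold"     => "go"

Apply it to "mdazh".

mda

The rule is to delete the last 2 characters.
On "mdazh" that produces "mda".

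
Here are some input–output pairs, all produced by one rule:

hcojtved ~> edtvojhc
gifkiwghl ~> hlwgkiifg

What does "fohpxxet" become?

etxxhpfo

What's happening: reverse the string, then swap each adjacent pair of characters (1↔2, 3↔4, ...).
"fohpxxet" → "texxphof" → "etxxhpfo".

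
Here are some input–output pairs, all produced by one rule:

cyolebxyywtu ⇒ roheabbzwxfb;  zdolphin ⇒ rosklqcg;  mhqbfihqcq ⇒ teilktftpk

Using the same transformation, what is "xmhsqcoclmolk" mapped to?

Each output is the input with this applied: move the first 2 characters to the end (rotate left by 2), then shift every letter 3 places forward in the alphabet (wrapping around).
"xmhsqcoclmolk" → "kvtfrfopronap".
(Check on "mhqbfihqcq": → "qbfihqcqmh" → "teilktftpk" ✓)

kvtfrfopronap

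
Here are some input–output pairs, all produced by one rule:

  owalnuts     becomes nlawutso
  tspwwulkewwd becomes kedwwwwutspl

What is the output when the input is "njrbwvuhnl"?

jhbwvurnnl

The transformation: sort the characters into reverse alphabetical order, then move the last 3 characters to the front (rotate right by 3).
Applying both steps to "njrbwvuhnl": "wvurnnljhb", then "jhbwvurnnl".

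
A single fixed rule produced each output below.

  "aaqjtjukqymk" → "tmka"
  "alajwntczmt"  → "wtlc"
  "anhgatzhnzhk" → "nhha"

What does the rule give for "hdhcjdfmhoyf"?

ymjd

Looking at the pairs, the operation is to keep one character in every 3, starting at position 2 (positions 2nd, 5th, 8th, ...), then sort the characters into reverse alphabetical order.
On "hdhcjdfmhoyf": the first step gives "djmy", and the second then gives "ymjd".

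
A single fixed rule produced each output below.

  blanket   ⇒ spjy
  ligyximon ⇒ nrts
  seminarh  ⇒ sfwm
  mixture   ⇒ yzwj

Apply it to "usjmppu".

ruuz

The pattern: shift every letter 5 places forward in the alphabet (wrapping around), then keep only the last 4 characters.
On "usjmppu": the first step gives "zxoruuz", and the second then gives "ruuz".
(Check on "blanket": → "gqfspjy" → "spjy" ✓)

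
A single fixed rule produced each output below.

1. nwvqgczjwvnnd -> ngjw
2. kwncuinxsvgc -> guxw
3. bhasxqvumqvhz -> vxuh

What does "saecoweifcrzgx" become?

Each output is the input with this applied: keep one character in every 3, starting at position 2 (positions 2nd, 5th, 8th, ...), then swap the first and last characters.
Working it through for "saecoweifcrzgx": intermediate "aoirx", final "xoira".

xoira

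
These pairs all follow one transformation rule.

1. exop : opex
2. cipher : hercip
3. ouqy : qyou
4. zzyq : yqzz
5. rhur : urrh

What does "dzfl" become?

What's happening: swap the front and back halves of the string.
Doing the same to "dzfl": "fldz".

fldz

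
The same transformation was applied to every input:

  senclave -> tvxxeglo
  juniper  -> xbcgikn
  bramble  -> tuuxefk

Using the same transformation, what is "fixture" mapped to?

xybkmnq

In each case the input is transformed by: sort the characters into alphabetical order, then shift every letter 7 places backward in the alphabet (wrapping around).
Applying both steps to "fixture": "efirtux", then "xybkmnq".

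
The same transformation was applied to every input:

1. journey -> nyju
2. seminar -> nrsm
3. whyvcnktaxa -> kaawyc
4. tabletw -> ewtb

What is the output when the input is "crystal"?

Rule — keep every other character starting from the first (positions 1st, 3rd, 5th, ...), then swap the front and back halves of the string.
Working it through for "crystal": intermediate "cytl", final "tlcy".

tlcy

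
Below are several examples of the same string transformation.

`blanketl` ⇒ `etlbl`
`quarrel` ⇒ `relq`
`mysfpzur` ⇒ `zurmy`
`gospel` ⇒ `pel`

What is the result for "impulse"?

Rule — move the last 3 characters to the front (rotate right by 3), then delete the last 3 characters.
For "impulse", step one produces "lseimpu"; step two turns that into "lsei".

lsei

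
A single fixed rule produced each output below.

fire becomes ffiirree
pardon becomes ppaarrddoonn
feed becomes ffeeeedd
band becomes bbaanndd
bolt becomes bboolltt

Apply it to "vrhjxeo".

vvrrhhjjxxeeoo

The rule is to double every character.
So "vrhjxeo" becomes "vvrrhhjjxxeeoo".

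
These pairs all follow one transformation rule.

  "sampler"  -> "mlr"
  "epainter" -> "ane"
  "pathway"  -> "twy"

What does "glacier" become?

What's happening: delete the first 2 characters, then keep every other character starting from the first (positions 1st, 3rd, 5th, ...).
On "glacier": the first step gives "acier", and the second then gives "air".

air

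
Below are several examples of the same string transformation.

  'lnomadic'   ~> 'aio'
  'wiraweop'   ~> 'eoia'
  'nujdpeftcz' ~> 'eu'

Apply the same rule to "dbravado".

aoa

What's happening: swap the front and back halves of the string, then keep only the vowels.
"dbravado" → "aoa".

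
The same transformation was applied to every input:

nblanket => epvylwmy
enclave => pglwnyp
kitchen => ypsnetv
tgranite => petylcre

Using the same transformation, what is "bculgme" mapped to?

Rule — shift every letter 11 places forward in the alphabet (wrapping around), then reverse the string.
Doing the same to "bculgme": "pxrwfnm".

pxrwfnm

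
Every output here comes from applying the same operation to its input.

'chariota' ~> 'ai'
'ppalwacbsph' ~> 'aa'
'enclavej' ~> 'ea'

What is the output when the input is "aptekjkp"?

The pattern: delete the last 3 characters, then keep only the vowels.
For "aptekjkp", step one produces "aptek"; step two turns that into "ae".

ae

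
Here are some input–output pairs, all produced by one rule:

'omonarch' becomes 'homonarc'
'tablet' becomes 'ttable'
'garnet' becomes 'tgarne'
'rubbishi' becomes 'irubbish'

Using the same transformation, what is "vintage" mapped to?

evintag

The transformation: move the last character to the front.
Doing the same to "vintage": "evintag".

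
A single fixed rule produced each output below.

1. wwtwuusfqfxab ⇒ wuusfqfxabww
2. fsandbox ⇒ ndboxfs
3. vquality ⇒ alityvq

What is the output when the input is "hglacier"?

The rule is to move the first 3 characters to the end (rotate left by 3), then delete the last character.
Working it through for "hglacier": intermediate "acierhgl", final "acierhg".

acierhg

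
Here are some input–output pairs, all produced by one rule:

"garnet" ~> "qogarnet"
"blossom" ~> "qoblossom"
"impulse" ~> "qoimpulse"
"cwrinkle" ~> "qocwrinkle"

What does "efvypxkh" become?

qoefvypxkh

The rule is to prepend "qo".
For "efvypxkh" the result is "qoefvypxkh".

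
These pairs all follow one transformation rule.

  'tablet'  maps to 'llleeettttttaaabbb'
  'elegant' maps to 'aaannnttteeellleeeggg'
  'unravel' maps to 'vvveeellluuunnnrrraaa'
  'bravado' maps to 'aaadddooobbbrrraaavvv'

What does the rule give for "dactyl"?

What's happening: move the last 3 characters to the front (rotate right by 3), then repeat every character 3 times.
For "dactyl", step one produces "tyldac"; step two turns that into "tttyyyllldddaaaccc".
(Check on "tablet": → "lettab" → "llleeettttttaaabbb" ✓)

tttyyyllldddaaaccc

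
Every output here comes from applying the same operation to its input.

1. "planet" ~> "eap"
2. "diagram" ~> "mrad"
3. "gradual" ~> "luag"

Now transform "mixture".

euxm

In each case the input is transformed by: keep every other character starting from the first (positions 1st, 3rd, 5th, ...), then reverse the string.
On "mixture": the first step gives "mxue", and the second then gives "euxm".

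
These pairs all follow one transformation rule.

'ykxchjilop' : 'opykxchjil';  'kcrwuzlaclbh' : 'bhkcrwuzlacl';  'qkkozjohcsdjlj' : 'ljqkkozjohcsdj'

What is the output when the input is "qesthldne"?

neqesthld

The pattern: move the last 2 characters to the front (rotate right by 2).
Doing the same to "qesthldne": "neqesthld".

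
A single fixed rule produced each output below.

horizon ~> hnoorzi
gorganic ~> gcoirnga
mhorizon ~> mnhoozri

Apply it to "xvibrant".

Looking at the pairs, the operation is to take characters alternately from the front and the back (1st, last, 2nd, 2nd-last, ...).
On "xvibrant" that produces "xtvniabr".

xtvniabr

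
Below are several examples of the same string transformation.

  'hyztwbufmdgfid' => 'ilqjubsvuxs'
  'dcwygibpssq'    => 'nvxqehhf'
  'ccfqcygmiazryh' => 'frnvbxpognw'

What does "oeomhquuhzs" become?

Looking at the pairs, the operation is to delete the first 3 characters, then shift every letter 11 places backward in the alphabet (wrapping around).
Applying both steps to "oeomhquuhzs": "mhquuhzs", then "bwfjjwoh".

bwfjjwoh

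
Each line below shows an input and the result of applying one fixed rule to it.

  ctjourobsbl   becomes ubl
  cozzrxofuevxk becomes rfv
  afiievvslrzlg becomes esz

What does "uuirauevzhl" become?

Looking at the pairs, the operation is to delete the first 3 characters, then keep one character in every 3, starting at position 2 (positions 2nd, 5th, 8th, ...).
On "uuirauevzhl": the first step gives "rauevzhl", and the second then gives "avl".
(Check on "afiievvslrzlg": → "ievvslrzlg" → "esz" ✓)

avl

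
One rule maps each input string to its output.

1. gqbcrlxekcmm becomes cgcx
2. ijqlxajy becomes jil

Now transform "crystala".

What's happening: keep one character in every 3, starting at position 1 (positions 1st, 4th, 7th, ...), then move the last character to the front.
"crystala" → "csl" → "lcs".

lcs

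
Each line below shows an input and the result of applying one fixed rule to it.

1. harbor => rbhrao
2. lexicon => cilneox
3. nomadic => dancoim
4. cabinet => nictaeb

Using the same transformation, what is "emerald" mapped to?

aredmle

Rule — take characters alternately from the front and the back (1st, last, 2nd, 2nd-last, ...), then move the last 2 characters to the front (rotate right by 2).
Applying both steps to "emerald": "edmlear", then "aredmle".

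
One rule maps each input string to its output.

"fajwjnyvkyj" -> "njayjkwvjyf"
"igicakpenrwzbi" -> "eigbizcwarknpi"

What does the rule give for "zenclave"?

leevnacz

In each case the input is transformed by: take characters alternately from the front and the back (1st, last, 2nd, 2nd-last, ...), then swap the first and last characters.
Working it through for "zenclave": intermediate "zeevnacl", final "leevnacz".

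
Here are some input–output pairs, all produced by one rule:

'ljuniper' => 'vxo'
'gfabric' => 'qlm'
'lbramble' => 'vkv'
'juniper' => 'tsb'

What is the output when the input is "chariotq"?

Rule — shift every letter 10 places forward in the alphabet (wrapping around), then keep one character in every 3, starting at position 1 (positions 1st, 4th, 7th, ...).
On "chariotq" that produces "mbd".

mbd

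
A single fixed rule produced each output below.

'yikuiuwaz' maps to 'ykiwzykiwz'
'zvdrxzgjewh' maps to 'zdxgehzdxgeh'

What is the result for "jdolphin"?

jopijopi

The pattern: keep every other character starting from the first (positions 1st, 3rd, 5th, ...), then write the whole string twice.
On "jdolphin": the first step gives "jopi", and the second then gives "jopijopi".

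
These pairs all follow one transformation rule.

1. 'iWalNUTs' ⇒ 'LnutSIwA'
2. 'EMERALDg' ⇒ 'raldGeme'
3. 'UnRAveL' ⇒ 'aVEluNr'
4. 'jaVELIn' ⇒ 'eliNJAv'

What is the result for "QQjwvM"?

In each case the input is transformed by: flip the case of every letter, then move the first 3 characters to the end (rotate left by 3).
Applying both steps to "QQjwvM": "qqJWVm", then "WVmqqJ".

WVmqqJ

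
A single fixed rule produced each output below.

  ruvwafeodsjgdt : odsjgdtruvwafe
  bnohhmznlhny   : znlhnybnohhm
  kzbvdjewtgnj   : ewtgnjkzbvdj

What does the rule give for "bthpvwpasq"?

wpasqbthpv

Each output is the input with this applied: swap the front and back halves of the string.
Doing the same to "bthpvwpasq": "wpasqbthpv".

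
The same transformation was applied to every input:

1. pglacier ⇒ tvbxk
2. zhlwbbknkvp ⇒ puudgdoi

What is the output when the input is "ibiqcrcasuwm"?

jvkvtlnpf

Looking at the pairs, the operation is to shift every letter 7 places backward in the alphabet (wrapping around), then delete the first 3 characters.
For "ibiqcrcasuwm" the result is "jvkvtlnpf".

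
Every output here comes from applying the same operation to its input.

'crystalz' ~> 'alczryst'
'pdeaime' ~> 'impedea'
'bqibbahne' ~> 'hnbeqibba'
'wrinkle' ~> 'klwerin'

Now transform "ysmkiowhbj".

The transformation: swap the first and last characters, then move the last 3 characters to the front (rotate right by 3).
On "ysmkiowhbj": the first step gives "jsmkiowhby", and the second then gives "hbyjsmkiow".

hbyjsmkiow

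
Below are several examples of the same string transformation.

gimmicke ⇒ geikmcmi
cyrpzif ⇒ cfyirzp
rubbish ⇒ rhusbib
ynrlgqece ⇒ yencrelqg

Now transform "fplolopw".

fwpplool

The transformation: take characters alternately from the front and the back (1st, last, 2nd, 2nd-last, ...).
"fplolopw" → "fwpplool".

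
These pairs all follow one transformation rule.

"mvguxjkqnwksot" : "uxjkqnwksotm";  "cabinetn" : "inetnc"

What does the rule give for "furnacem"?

Looking at the pairs, the operation is to move the first 3 characters to the end (rotate left by 3), then delete the last 2 characters.
On "furnacem": the first step gives "nacemfur", and the second then gives "nacemf".

nacemf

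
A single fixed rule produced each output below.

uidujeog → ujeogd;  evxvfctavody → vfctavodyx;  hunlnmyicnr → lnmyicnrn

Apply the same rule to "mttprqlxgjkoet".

prqlxgjkoett

The rule is to delete the first 2 characters, then move the first character to the end.
"mttprqlxgjkoet" → "tprqlxgjkoet" → "prqlxgjkoett".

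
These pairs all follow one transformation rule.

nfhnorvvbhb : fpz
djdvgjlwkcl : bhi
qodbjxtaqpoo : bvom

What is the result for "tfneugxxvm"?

The pattern: shift every letter 2 places backward in the alphabet (wrapping around), then keep one character in every 3, starting at position 3 (positions 3rd, 6th, 9th, ...).
Applying that to "tfneugxxvm" gives "let".

let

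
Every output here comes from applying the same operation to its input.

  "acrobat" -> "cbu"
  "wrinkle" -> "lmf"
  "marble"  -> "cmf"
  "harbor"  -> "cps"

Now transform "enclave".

In each case the input is transformed by: shift every letter 1 place forward in the alphabet (wrapping around), then keep only the last 3 characters.
Starting from "enclave": after the first operation, "fodmbwf"; after the second, "bwf".

bwf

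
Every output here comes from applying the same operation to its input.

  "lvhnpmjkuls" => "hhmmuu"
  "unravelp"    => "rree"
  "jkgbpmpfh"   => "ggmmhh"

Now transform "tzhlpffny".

hhffyy

What's happening: keep one character in every 3, starting at position 3 (positions 3rd, 6th, 9th, ...), then double every character.
"tzhlpffny" → "hhffyy".
(Check on "lvhnpmjkuls": → "hmu" → "hhmmuu" ✓)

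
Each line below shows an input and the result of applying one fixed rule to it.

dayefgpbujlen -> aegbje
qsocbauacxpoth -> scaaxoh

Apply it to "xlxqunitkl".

In each case the input is transformed by: keep every other character starting from the second (positions 2nd, 4th, 6th, ...).
Doing the same to "xlxqunitkl": "lqntl".

lqntl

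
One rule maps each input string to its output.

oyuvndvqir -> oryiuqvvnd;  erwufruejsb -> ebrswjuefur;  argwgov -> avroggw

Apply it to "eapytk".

ekatpy

Rule — take characters alternately from the front and the back (1st, last, 2nd, 2nd-last, ...).
On "eapytk" that produces "ekatpy".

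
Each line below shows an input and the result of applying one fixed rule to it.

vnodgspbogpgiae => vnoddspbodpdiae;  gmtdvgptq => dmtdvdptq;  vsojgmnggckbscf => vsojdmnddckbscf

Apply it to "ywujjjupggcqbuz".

ywujjjupddcqbuz

The rule is to replace every "g" with "d".
For "ywujjjupggcqbuz" the result is "ywujjjupddcqbuz".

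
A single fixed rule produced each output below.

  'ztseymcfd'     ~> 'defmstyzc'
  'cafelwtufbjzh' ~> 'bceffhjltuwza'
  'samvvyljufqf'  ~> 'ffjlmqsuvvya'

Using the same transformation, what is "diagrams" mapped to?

What's happening: sort the characters into alphabetical order, then move the first character to the end.
Starting from "diagrams": after the first operation, "aadgimrs"; after the second, "adgimrsa".
(Check on "cafelwtufbjzh": → "abceffhjltuwz" → "bceffhjltuwza" ✓)

adgimrsa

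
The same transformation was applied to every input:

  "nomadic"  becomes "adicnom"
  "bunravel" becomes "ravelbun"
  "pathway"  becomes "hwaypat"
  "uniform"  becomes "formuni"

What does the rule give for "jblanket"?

anketjbl

Rule — move the first 3 characters to the end (rotate left by 3).
Applying that to "jblanket" gives "anketjbl".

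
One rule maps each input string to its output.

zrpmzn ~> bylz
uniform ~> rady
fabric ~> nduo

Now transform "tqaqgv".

mcsh

The pattern: shift every letter 12 places forward in the alphabet (wrapping around), then keep only the last 4 characters.
Working it through for "tqaqgv": intermediate "fcmcsh", final "mcsh".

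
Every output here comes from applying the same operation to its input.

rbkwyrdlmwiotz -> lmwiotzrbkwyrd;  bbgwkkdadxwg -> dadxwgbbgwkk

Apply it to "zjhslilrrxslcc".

rrxslcczjhslil

What's happening: swap the front and back halves of the string.
On "zjhslilrrxslcc" that produces "rrxslcczjhslil".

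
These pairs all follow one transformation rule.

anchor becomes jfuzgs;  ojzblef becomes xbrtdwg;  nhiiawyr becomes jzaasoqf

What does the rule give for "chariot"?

lzsjagu

Rule — swap the first and last characters, then shift every letter 8 places backward in the alphabet (wrapping around).
Applying both steps to "chariot": "tharioc", then "lzsjagu".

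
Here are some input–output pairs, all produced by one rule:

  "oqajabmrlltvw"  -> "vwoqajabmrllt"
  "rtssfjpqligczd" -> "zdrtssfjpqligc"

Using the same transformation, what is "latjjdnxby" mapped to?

bylatjjdnx

The transformation: move the last 2 characters to the front (rotate right by 2).
Doing the same to "latjjdnxby": "bylatjjdnx".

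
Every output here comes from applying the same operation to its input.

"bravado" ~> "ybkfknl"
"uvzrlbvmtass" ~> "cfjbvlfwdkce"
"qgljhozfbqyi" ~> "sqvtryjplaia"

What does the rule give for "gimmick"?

uswwsmq

Looking at the pairs, the operation is to shift every letter 10 places forward in the alphabet (wrapping around), then swap the first and last characters.
Applying that to "gimmick" gives "uswwsmq".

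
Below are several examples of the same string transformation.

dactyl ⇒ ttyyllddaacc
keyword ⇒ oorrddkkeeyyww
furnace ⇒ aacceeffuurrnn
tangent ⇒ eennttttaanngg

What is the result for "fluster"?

Rule — move the last 3 characters to the front (rotate right by 3), then double every character.
For "fluster", step one produces "terflus"; step two turns that into "tteerrfflluuss".
(Check on "dactyl": → "tyldac" → "ttyyllddaacc" ✓)

tteerrfflluuss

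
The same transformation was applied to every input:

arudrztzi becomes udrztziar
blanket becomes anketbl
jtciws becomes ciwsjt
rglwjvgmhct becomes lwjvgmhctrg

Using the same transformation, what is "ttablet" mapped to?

ablettt

What's happening: move the first 2 characters to the end (rotate left by 2).
Applying that to "ttablet" gives "ablettt".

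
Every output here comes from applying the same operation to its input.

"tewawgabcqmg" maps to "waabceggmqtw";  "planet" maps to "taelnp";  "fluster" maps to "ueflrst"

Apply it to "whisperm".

wehimprs

Each output is the input with this applied: sort the characters into alphabetical order, then move the last character to the front.
Doing the same to "whisperm": "wehimprs".
(Check on "fluster": → "eflrstu" → "ueflrst" ✓)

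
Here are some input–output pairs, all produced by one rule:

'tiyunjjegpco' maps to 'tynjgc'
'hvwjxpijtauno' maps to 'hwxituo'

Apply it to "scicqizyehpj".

The pattern: keep every other character starting from the first (positions 1st, 3rd, 5th, ...).
On "scicqizyehpj" that produces "siqzep".

siqzep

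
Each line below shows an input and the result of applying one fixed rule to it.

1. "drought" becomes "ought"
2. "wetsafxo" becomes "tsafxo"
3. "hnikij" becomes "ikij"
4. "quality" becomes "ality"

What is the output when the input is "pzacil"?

The pattern: delete the first 2 characters.
Applying that to "pzacil" gives "acil".

acil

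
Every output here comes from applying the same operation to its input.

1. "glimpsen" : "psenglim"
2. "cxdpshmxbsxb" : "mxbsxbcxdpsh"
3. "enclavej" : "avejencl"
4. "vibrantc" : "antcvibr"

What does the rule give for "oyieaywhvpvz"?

whvpvzoyieay

What's happening: swap the front and back halves of the string.
For "oyieaywhvpvz" the result is "whvpvzoyieay".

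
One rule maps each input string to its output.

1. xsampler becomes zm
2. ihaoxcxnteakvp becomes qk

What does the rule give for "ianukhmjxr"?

sm

Each output is the input with this applied: shift every letter 5 places backward in the alphabet (wrapping around), then keep only the last 2 characters.
Starting from "ianukhmjxr": after the first operation, "dvipfchesm"; after the second, "sm".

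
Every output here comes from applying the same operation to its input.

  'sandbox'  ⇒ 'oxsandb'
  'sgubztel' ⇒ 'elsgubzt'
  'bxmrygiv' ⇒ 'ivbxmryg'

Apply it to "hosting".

The transformation: move the last 2 characters to the front (rotate right by 2).
Applying that to "hosting" gives "nghosti".

nghosti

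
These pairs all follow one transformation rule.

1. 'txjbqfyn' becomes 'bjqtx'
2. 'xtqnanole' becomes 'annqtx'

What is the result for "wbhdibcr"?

The rule is to delete the last 3 characters, then sort the characters into alphabetical order.
Working it through for "wbhdibcr": intermediate "wbhdi", final "bdhiw".

bdhiw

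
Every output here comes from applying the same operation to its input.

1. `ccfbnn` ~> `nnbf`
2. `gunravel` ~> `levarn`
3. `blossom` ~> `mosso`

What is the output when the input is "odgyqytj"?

jtyqyg

The transformation: delete the first 2 characters, then reverse the string.
On "odgyqytj": the first step gives "gyqytj", and the second then gives "jtyqyg".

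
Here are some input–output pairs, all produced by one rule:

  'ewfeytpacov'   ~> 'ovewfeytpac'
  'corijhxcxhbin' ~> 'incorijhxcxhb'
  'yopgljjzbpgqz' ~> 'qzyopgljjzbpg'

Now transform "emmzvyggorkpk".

The rule is to move the last 2 characters to the front (rotate right by 2).
On "emmzvyggorkpk" that produces "pkemmzvyggork".

pkemmzvyggork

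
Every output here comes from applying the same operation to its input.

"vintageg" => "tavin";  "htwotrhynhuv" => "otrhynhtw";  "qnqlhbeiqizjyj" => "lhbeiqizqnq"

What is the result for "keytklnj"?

The pattern: delete the last 3 characters, then move the first 3 characters to the end (rotate left by 3).
Applying both steps to "keytklnj": "keytk", then "tkkey".
(Check on "htwotrhynhuv": → "htwotrhyn" → "otrhynhtw" ✓)

tkkey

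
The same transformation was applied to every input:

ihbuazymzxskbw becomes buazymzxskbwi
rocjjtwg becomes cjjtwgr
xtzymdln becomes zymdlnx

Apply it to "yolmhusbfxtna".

lmhusbfxtnay

Looking at the pairs, the operation is to move the first character to the end, then delete the first character.
For "yolmhusbfxtna", step one produces "olmhusbfxtnay"; step two turns that into "lmhusbfxtnay".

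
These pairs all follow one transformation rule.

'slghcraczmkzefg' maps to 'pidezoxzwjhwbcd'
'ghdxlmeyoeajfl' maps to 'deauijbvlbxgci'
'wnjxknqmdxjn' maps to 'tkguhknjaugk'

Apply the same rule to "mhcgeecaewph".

jezdbbzxbtme

Looking at the pairs, the operation is to shift every letter 3 places backward in the alphabet (wrapping around).
So "mhcgeecaewph" becomes "jezdbbzxbtme".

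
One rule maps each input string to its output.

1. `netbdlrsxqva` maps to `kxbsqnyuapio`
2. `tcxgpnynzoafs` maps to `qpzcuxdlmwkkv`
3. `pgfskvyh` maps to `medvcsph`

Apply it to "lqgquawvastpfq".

The transformation: shift every letter 3 places backward in the alphabet (wrapping around), then take characters alternately from the front and the back (1st, last, 2nd, 2nd-last, ...).
Working it through for "lqgquawvastpfq": intermediate "indnrxtsxpqmcn", final "inncdmnqrpxxts".

inncdmnqrpxxts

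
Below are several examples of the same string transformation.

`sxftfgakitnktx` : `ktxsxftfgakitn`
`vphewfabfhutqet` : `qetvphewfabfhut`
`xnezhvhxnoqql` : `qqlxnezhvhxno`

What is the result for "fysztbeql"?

The transformation: move the last 3 characters to the front (rotate right by 3).
For "fysztbeql" the result is "eqlfysztb".

eqlfysztb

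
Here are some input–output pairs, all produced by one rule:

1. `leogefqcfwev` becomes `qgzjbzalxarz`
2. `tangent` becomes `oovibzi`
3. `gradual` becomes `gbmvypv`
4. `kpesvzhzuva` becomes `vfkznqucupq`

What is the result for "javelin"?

ievqzgd

Looking at the pairs, the operation is to shift every letter 5 places backward in the alphabet (wrapping around), then move the last character to the front.
On "javelin": the first step gives "evqzgdi", and the second then gives "ievqzgd".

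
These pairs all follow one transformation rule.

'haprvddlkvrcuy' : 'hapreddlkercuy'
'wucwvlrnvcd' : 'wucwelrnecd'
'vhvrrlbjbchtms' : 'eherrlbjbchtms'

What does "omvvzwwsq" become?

omeezwwsq

The transformation: replace every "v" with "e".
Doing the same to "omvvzwwsq": "omeezwwsq".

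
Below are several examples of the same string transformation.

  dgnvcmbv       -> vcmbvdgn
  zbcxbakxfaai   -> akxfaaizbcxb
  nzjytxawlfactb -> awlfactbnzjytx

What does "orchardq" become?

Each output is the input with this applied: swap the front and back halves of the string, then move the last character to the front.
Applying both steps to "orchardq": "ardqorch", then "hardqorc".

hardqorc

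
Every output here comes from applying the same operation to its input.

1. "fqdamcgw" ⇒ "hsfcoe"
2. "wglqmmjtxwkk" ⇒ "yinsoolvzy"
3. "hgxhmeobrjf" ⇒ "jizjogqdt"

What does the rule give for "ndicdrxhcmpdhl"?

pfkeftzjeorf

The pattern: delete the last 2 characters, then shift every letter 2 places forward in the alphabet (wrapping around).
For "ndicdrxhcmpdhl", step one produces "ndicdrxhcmpd"; step two turns that into "pfkeftzjeorf".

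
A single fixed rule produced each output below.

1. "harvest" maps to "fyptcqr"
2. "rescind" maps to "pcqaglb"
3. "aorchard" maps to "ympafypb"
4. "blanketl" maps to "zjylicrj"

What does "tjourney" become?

Looking at the pairs, the operation is to shift every letter 2 places backward in the alphabet (wrapping around).
So "tjourney" becomes "rhmsplcw".

rhmsplcw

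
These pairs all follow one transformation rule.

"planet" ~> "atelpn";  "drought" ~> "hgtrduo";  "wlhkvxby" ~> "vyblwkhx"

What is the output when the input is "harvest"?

What's happening: swap each adjacent pair of characters (1↔2, 3↔4, ...), then move the last 3 characters to the front (rotate right by 3).
"harvest" → "setahvr".
(Check on "drought": → "rduohgt" → "hgtrduo" ✓)

setahvr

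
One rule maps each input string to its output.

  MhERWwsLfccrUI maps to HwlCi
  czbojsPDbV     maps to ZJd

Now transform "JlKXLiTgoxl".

LlGL

What's happening: keep one character in every 3, starting at position 2 (positions 2nd, 5th, 8th, ...), then flip the case of every letter.
Applying both steps to "JlKXLiTgoxl": "lLgl", then "LlGL".
(Check on "czbojsPDbV": → "zjD" → "ZJd" ✓)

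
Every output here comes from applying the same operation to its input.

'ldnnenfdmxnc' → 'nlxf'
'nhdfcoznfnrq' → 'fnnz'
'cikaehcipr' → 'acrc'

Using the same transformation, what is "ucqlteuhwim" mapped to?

What's happening: keep one character in every 3, starting at position 1 (positions 1st, 4th, 7th, ...), then swap each adjacent pair of characters (1↔2, 3↔4, ...).
Working it through for "ucqlteuhwim": intermediate "ului", final "luiu".

luiu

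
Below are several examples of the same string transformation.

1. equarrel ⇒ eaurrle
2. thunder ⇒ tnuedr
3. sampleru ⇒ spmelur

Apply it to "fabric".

frbci

The rule is to swap each adjacent pair of characters (1↔2, 3↔4, ...), then delete the first character.
Starting from "fabric": after the first operation, "afrbci"; after the second, "frbci".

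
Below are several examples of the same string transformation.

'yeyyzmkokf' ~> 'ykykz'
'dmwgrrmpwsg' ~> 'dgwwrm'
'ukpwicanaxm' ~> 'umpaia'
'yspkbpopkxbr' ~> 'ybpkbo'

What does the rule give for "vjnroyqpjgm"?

vmnjoq

Rule — keep every other character starting from the first (positions 1st, 3rd, 5th, ...), then take characters alternately from the front and the back (1st, last, 2nd, 2nd-last, ...).
Applying that to "vjnroyqpjgm" gives "vmnjoq".
(Check on "yspkbpopkxbr": → "ypbokb" → "ybpkbo" ✓)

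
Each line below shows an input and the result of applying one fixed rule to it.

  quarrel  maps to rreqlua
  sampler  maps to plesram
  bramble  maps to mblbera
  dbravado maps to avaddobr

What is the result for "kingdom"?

The rule is to swap the first and last characters, then move the first 3 characters to the end (rotate left by 3).
Doing the same to "kingdom": "gdokmin".

gdokmin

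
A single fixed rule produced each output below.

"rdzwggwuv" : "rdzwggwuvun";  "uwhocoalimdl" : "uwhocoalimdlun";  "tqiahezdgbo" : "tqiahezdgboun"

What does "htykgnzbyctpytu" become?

The rule is to append "un".
On "htykgnzbyctpytu" that produces "htykgnzbyctpytuun".

htykgnzbyctpytuun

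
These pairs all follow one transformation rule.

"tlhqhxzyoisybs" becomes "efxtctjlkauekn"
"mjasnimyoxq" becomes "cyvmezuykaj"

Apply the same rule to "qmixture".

qcyujfgd

The transformation: shift every letter 12 places forward in the alphabet (wrapping around), then move the last character to the front.
Starting from "qmixture": after the first operation, "cyujfgdq"; after the second, "qcyujfgd".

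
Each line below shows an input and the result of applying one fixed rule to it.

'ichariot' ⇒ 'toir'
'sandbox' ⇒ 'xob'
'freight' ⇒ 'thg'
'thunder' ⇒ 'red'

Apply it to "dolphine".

In each case the input is transformed by: take characters alternately from the front and the back (1st, last, 2nd, 2nd-last, ...), then keep every other character starting from the second (positions 2nd, 4th, 6th, ...).
"dolphine" → "deonliph" → "enih".

enih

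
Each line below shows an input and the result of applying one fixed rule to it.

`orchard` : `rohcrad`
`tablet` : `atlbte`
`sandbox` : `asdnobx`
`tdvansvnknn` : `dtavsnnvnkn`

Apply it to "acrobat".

caorabt

The transformation: swap each adjacent pair of characters (1↔2, 3↔4, ...).
On "acrobat" that produces "caorabt".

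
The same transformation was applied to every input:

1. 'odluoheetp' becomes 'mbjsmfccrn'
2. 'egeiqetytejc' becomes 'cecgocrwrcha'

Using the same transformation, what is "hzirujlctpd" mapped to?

The pattern: shift every letter 2 places backward in the alphabet (wrapping around).
Applying that to "hzirujlctpd" gives "fxgpshjarnb".

fxgpshjarnb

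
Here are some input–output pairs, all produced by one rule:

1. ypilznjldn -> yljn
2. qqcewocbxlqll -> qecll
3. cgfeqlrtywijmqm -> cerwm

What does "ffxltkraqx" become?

What's happening: keep one character in every 3, starting at position 1 (positions 1st, 4th, 7th, ...).
So "ffxltkraqx" becomes "flrx".

flrx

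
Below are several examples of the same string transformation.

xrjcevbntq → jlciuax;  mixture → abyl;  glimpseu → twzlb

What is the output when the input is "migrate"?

Looking at the pairs, the operation is to shift every letter 7 places forward in the alphabet (wrapping around), then delete the first 3 characters.
Working it through for "migrate": intermediate "tpnyhal", final "yhal".

yhal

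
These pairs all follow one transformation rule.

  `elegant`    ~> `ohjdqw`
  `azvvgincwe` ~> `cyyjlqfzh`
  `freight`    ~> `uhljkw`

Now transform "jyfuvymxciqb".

bixybpaflte

In each case the input is transformed by: delete the first character, then shift every letter 3 places forward in the alphabet (wrapping around).
Starting from "jyfuvymxciqb": after the first operation, "yfuvymxciqb"; after the second, "bixybpaflte".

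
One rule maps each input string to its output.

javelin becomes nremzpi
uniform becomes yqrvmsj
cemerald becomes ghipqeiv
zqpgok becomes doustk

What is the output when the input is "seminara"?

weivqemr

The rule is to take characters alternately from the front and the back (1st, last, 2nd, 2nd-last, ...), then shift every letter 4 places forward in the alphabet (wrapping around).
Applying both steps to "seminara": "saermain", then "weivqemr".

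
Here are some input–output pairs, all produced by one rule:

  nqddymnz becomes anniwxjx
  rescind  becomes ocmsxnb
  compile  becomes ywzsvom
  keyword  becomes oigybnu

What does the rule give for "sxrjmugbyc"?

The rule is to shift every letter 10 places forward in the alphabet (wrapping around), then move the first character to the end.
For "sxrjmugbyc", step one produces "chbtweqlim"; step two turns that into "hbtweqlimc".

hbtweqlimc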